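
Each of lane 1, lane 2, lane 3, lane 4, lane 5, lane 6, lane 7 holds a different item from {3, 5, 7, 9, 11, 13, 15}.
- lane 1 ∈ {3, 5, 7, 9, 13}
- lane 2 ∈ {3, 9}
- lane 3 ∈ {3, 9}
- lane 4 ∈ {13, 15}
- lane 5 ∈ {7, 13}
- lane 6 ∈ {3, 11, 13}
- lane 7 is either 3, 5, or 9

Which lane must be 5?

lane 7

Among the 7 variables, 11 fits only lane 6 (and all 7 values in {3, 5, 7, 9, 11, 13, 15} must be used), so lane 6 = 11.
The 6 still-open variables draw from only 6 values {3, 5, 7, 9, 13, 15}, so each is used; only lane 4 can be 15, hence lane 4 = 15.
lane 2 and lane 3 between them cover only {3, 9} — a naked pair. Remove those values from lane 1, lane 7.
So 5 goes to lane 7.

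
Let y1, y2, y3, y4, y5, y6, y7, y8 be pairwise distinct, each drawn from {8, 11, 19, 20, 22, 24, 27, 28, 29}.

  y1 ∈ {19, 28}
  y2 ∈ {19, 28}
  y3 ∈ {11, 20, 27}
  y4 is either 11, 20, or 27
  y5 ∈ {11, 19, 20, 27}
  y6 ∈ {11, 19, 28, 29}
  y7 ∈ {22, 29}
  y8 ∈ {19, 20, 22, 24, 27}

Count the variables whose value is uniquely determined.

Among the 8 variables, 24 fits only y8 (and all 8 values in {11, 19, 20, 22, 24, 27, 28, 29} must be used), so y8 = 24.
The 7 still-open variables together cover exactly {11, 19, 20, 22, 27, 28, 29} — 7 values for 7 variables — and 22 appears only in y7's list, so y7 = 22.
The 6 still-open variables together cover exactly {11, 19, 20, 27, 28, 29} — 6 values for 6 variables — and 29 appears only in y6's list, so y6 = 29.
y1 and y2 share exactly the 2 values {19, 28}; by pigeonhole those values go to them, so strike 19, 28 from y5.
Determined: y6=29, y7=22, y8=24. The other variables each still have more than one consistent value. That makes 3.

3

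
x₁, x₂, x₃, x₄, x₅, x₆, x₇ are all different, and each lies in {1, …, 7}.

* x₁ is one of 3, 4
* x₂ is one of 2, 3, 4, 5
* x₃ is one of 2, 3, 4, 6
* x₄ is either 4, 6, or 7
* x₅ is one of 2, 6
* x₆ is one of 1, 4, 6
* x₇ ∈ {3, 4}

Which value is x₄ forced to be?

7

Among the 7 variables, 1 fits only x₆ (and all 7 values in {1, 2, 3, 4, 5, 6, 7} must be used), so x₆ = 1.
The 6 still-open variables together cover exactly {2, 3, 4, 5, 6, 7} — 6 values for 6 variables — and 5 appears only in x₂'s list, so x₂ = 5.
The 5 still-open variables together cover exactly {2, 3, 4, 6, 7} — 5 values for 5 variables — and 7 appears only in x₄'s list, so x₄ = 7.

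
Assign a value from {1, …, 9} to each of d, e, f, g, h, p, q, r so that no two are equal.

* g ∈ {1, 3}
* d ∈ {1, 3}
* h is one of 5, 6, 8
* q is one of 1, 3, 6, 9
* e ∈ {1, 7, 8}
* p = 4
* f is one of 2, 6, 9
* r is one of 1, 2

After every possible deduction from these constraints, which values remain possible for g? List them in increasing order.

1, 3

p has just one choice, so p = 4.
d and g between them cover only {1, 3} — a naked pair. Remove those values from e, q, r.
r has just one choice, so r = 2. Remove 2 from f.
f and q share exactly the 2 values {6, 9}; by pigeonhole those values go to them, so strike 6, 9 from h.
No further eliminations apply; g can still be any of 1, 3.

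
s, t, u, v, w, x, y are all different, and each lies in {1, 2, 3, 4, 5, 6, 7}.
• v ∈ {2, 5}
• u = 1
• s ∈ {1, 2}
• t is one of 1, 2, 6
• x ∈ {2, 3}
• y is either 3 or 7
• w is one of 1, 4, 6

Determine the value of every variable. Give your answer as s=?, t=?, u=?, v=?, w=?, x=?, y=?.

u has just one choice, so u = 1. So s, t, w can't be 1.
s's domain is down to {2}, so s = 2. Strike 2 from t, v, x.
t must be 6 (only option left). Remove 6 from w.
v's domain is down to {5}, so v = 5.
w's domain is down to {4}, so w = 4.
x's domain is down to {3}, so x = 3. So y can't be 3.
y's domain is down to {7}, so y = 7.

s=2, t=6, u=1, v=5, w=4, x=3, y=7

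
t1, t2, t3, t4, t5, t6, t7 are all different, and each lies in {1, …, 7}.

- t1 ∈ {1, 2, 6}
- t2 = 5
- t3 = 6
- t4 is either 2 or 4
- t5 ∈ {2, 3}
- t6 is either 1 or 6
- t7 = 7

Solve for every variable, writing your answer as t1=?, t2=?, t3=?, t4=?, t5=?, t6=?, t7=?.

t2 has just one choice, so t2 = 5.
t3 must be 6 (only option left). Strike 6 from t1, t6.
t6 must be 1 (only option left). Remove 1 from t1.
t7 must be 7 (only option left).
t1's domain is down to {2}, so t1 = 2. Remove 2 from t4, t5.
That leaves t4 = 4.
t5 must be 3 (only option left).

t1=2, t2=5, t3=6, t4=4, t5=3, t6=1, t7=7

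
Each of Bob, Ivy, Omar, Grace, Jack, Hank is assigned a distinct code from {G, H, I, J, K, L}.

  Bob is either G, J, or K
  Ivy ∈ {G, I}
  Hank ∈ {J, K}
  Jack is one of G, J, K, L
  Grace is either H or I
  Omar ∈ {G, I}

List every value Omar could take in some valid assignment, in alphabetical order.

G, I

The 6 variables draw from only 6 values {G, H, I, J, K, L}, so each is used; only Grace can be H, hence Grace = H.
The 5 still-open variables together cover exactly {G, I, J, K, L} — 5 values for 5 variables — and L appears only in Jack's list, so Jack = L.
The 2 variables Ivy and Omar are confined to {G, I}, which locks those values in; drop them from Bob.
No further eliminations apply; Omar can still be any of G, I.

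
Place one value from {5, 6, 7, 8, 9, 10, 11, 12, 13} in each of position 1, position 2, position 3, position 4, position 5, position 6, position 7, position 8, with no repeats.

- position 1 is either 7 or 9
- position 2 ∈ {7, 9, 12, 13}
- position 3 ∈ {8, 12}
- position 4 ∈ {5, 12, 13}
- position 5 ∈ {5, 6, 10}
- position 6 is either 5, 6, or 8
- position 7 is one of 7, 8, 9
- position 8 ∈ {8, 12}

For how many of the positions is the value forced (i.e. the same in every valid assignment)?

The 8 variables together cover exactly {5, 6, 7, 8, 9, 10, 12, 13} — 8 values for 8 variables — and 10 appears only in position 5's list, so position 5 = 10.
The 7 still-open variables draw from only 7 values {5, 6, 7, 8, 9, 12, 13}, so each is used; only position 6 can be 6, hence position 6 = 6.
The 6 still-open variables together cover exactly {5, 7, 8, 9, 12, 13} — 6 values for 6 variables — and 5 appears only in position 4's list, so position 4 = 5.
Among the 5 still-open variables, 13 fits only position 2 (and all 5 values in {7, 8, 9, 12, 13} must be used), so position 2 = 13.
The 2 variables position 3 and position 8 are confined to {8, 12}, which locks those values in; drop them from position 7.
Determined: position 2=13, position 4=5, position 5=10, position 6=6. The other positions each still have more than one consistent value. That makes 4.

4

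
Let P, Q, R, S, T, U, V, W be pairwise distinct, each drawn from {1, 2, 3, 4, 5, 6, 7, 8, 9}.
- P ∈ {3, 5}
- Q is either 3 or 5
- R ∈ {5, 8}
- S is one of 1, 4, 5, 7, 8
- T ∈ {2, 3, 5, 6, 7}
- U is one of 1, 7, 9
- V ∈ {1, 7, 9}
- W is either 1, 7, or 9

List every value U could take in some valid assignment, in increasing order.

1, 7, 9

P and Q share exactly the 2 values {3, 5}; by pigeonhole those values go to them, so strike 3, 5 from R, S, T.
R must be 8 (only option left). Strike 8 from S.
U, V, W share exactly the 3 values {1, 7, 9}; by pigeonhole those values go to them, so strike 1, 7, 9 from S, T.
S must be 4 (only option left).
No further eliminations apply; U can still be any of 1, 7, 9.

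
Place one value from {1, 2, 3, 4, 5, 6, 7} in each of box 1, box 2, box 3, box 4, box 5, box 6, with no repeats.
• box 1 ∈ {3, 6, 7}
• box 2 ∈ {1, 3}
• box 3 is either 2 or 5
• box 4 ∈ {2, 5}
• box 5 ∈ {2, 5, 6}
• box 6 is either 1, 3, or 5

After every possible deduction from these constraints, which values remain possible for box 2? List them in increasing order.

Among the 6 variables, 7 fits only box 1 (and all 6 values in {1, 2, 3, 5, 6, 7} must be used), so box 1 = 7.
The 5 still-open variables draw from only 5 values {1, 2, 3, 5, 6}, so each is used; only box 5 can be 6, hence box 5 = 6.
The 2 variables box 3 and box 4 are confined to {2, 5}, which locks those values in; drop them from box 6.
No further eliminations apply; box 2 can still be any of 1, 3.

1, 3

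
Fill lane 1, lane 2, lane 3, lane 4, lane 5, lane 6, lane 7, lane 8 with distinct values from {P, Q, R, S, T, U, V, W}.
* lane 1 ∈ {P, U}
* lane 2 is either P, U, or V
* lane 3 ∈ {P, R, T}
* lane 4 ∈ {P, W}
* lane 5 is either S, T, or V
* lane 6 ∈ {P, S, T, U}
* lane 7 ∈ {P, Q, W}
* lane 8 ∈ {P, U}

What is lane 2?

Among the 8 variables, Q fits only lane 7 (and all 8 values in {P, Q, R, S, T, U, V, W} must be used), so lane 7 = Q.
The 7 still-open variables together cover exactly {P, R, S, T, U, V, W} — 7 values for 7 variables — and R appears only in lane 3's list, so lane 3 = R.
The 6 still-open variables together cover exactly {P, S, T, U, V, W} — 6 values for 6 variables — and W appears only in lane 4's list, so lane 4 = W.
lane 1 and lane 8 between them cover only {P, U} — a naked pair. Remove those values from lane 2, lane 6.
So lane 2 = V.

V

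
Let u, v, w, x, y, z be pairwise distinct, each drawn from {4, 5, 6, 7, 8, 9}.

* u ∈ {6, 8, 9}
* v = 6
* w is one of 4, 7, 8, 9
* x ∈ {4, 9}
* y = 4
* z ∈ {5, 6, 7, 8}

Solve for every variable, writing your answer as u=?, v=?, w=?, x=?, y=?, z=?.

u=8, v=6, w=7, x=9, y=4, z=5

v has just one choice, so v = 6. Eliminate 6 elsewhere: u, z.
y has just one choice, so y = 4. Remove 4 from w, x.
x's domain is down to {9}, so x = 9. Eliminate 9 elsewhere: u, w.
That leaves u = 8. Eliminate 8 elsewhere: w, z.
That leaves w = 7. Remove 7 from z.
z must be 5 (only option left).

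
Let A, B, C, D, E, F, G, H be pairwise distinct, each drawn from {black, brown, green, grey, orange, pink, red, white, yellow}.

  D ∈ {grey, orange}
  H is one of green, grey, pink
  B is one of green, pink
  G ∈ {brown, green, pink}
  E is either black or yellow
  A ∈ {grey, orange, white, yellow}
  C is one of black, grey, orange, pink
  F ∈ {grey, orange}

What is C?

black

The 8 variables together cover exactly {black, brown, green, grey, orange, pink, white, yellow} — 8 values for 8 variables — and brown appears only in G's list, so G = brown.
The 7 still-open variables together cover exactly {black, green, grey, orange, pink, white, yellow} — 7 values for 7 variables — and white appears only in A's list, so A = white.
The 6 still-open variables together cover exactly {black, green, grey, orange, pink, yellow} — 6 values for 6 variables — and yellow appears only in E's list, so E = yellow.
The 5 still-open variables draw from only 5 values {black, green, grey, orange, pink}, so each is used; only C can be black, hence C = black.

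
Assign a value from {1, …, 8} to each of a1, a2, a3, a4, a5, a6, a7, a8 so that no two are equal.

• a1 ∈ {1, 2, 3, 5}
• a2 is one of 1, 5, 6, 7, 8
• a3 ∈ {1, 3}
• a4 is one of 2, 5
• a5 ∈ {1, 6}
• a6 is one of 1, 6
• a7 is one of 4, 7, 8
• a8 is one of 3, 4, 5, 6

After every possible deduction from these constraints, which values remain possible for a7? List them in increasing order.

a5 and a6 share exactly the 2 values {1, 6}; by pigeonhole those values go to them, so strike 1, 6 from a1, a2, a3, a8.
a3's domain is down to {3}, so a3 = 3. Strike 3 from a1, a8.
a1 and a4 between them cover only {2, 5} — a naked pair. Remove those values from a2, a8.
That leaves a8 = 4. Remove 4 from a7.
No further eliminations apply; a7 can still be any of 7, 8.

7, 8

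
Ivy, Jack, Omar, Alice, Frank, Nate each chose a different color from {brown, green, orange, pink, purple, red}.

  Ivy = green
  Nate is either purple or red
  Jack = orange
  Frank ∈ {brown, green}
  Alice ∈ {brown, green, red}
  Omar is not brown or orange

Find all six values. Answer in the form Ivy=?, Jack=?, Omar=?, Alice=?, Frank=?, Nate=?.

Ivy=green, Jack=orange, Omar=pink, Alice=red, Frank=brown, Nate=purple

Ivy's domain is down to {green}, so Ivy = green. Remove green from Omar, Alice, Frank.
Jack must be orange (only option left).
Frank must be brown (only option left). Remove brown from Alice.
That leaves Alice = red. Eliminate red elsewhere: Omar, Nate.
Nate has just one choice, so Nate = purple. Strike purple from Omar.
Omar's domain is down to {pink}, so Omar = pink.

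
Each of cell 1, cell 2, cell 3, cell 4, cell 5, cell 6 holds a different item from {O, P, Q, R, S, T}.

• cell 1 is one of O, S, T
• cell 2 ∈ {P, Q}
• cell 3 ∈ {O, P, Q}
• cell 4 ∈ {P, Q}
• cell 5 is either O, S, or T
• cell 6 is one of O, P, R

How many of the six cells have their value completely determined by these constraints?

The 6 variables together cover exactly {O, P, Q, R, S, T} — 6 values for 6 variables — and R appears only in cell 6's list, so cell 6 = R.
cell 2 and cell 4 share exactly the 2 values {P, Q}; by pigeonhole those values go to them, so strike P, Q from cell 3.
cell 3 has just one choice, so cell 3 = O. Remove O from cell 1, cell 5.
Determined: cell 3=O, cell 6=R. The other cells each still have more than one consistent value. That makes 2.

2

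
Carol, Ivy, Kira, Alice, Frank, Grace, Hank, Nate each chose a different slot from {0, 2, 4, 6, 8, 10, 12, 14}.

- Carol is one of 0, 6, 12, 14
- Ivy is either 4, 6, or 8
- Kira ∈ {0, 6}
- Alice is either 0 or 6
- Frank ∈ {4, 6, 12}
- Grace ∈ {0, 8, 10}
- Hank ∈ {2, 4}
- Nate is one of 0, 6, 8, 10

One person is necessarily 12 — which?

Frank

Among the 8 variables, 2 fits only Hank (and all 8 values in {0, 2, 4, 6, 8, 10, 12, 14} must be used), so Hank = 2.
Among the 7 still-open variables, 14 fits only Carol (and all 7 values in {0, 4, 6, 8, 10, 12, 14} must be used), so Carol = 14.
The 6 still-open variables draw from only 6 values {0, 4, 6, 8, 10, 12}, so each is used; only Frank can be 12, hence Frank = 12.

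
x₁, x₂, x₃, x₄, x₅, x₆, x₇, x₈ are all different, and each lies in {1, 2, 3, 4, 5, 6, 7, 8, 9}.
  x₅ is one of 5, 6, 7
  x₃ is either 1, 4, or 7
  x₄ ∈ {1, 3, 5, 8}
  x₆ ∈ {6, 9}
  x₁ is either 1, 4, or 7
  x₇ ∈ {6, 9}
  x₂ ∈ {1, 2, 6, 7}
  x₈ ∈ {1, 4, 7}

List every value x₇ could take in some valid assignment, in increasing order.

6, 9

The 2 variables x₆ and x₇ are confined to {6, 9}, which locks those values in; drop them from x₂, x₅.
x₁, x₃, x₈ between them cover only {1, 4, 7} — a naked triple. Remove those values from x₂, x₄, x₅.
x₂ has just one choice, so x₂ = 2.
x₅'s domain is down to {5}, so x₅ = 5. Eliminate 5 elsewhere: x₄.
No further eliminations apply; x₇ can still be any of 6, 9.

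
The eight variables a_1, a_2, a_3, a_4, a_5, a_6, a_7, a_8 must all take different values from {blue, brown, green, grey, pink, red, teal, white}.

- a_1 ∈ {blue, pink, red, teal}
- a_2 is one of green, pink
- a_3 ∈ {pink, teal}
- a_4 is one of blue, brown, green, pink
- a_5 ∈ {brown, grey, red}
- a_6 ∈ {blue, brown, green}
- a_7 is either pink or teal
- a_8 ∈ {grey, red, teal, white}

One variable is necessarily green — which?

The 8 variables draw from only 8 values {blue, brown, green, grey, pink, red, teal, white}, so each is used; only a_8 can be white, hence a_8 = white.
The 7 still-open variables draw from only 7 values {blue, brown, green, grey, pink, red, teal}, so each is used; only a_5 can be grey, hence a_5 = grey.
The 6 still-open variables together cover exactly {blue, brown, green, pink, red, teal} — 6 values for 6 variables — and red appears only in a_1's list, so a_1 = red.
a_3 and a_7 share exactly the 2 values {pink, teal}; by pigeonhole those values go to them, so strike pink, teal from a_2, a_4.
So green goes to a_2.

a_2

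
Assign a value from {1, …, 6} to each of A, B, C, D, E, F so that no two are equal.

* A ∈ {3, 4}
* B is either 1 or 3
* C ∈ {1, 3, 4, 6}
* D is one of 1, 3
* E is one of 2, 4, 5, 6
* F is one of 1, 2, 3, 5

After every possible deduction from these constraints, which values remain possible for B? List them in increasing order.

1, 3

B and D between them cover only {1, 3} — a naked pair. Remove those values from A, C, F.
That leaves A = 4. Strike 4 from C, E.
C has just one choice, so C = 6. Strike 6 from E.
No further eliminations apply; B can still be any of 1, 3.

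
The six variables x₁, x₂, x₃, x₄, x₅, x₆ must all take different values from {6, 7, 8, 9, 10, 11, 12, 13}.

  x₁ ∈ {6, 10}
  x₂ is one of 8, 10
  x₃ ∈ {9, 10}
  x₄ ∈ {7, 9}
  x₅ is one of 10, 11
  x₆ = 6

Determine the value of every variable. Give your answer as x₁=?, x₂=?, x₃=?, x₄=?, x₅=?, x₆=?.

x₆ has just one choice, so x₆ = 6. Strike 6 from x₁.
x₁'s domain is down to {10}, so x₁ = 10. Remove 10 from x₂, x₃, x₅.
x₂'s domain is down to {8}, so x₂ = 8.
x₃'s domain is down to {9}, so x₃ = 9. So x₄ can't be 9.
x₄ must be 7 (only option left).
x₅'s domain is down to {11}, so x₅ = 11.

x₁=10, x₂=8, x₃=9, x₄=7, x₅=11, x₆=6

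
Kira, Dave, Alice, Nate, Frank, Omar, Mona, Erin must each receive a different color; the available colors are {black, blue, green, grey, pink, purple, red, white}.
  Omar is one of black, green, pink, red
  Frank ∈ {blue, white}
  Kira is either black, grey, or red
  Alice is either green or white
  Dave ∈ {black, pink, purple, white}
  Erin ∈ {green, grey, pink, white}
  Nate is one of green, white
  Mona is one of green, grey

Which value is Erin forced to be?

The 8 variables draw from only 8 values {black, blue, green, grey, pink, purple, red, white}, so each is used; only Frank can be blue, hence Frank = blue.
The 7 still-open variables together cover exactly {black, green, grey, pink, purple, red, white} — 7 values for 7 variables — and purple appears only in Dave's list, so Dave = purple.
The 2 variables Alice and Nate are confined to {green, white}, which locks those values in; drop them from Omar, Mona, Erin.
Mona's domain is down to {grey}, so Mona = grey. Strike grey from Kira, Erin.
So Erin = pink.

pink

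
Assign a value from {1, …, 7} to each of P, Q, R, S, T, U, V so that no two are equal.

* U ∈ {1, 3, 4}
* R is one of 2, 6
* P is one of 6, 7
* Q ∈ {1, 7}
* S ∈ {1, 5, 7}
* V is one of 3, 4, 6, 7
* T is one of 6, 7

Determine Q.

1

Among the 7 variables, 2 fits only R (and all 7 values in {1, 2, 3, 4, 5, 6, 7} must be used), so R = 2.
Among the 6 still-open variables, 5 fits only S (and all 6 values in {1, 3, 4, 5, 6, 7} must be used), so S = 5.
P and T share exactly the 2 values {6, 7}; by pigeonhole those values go to them, so strike 6, 7 from Q, V.
So Q = 1.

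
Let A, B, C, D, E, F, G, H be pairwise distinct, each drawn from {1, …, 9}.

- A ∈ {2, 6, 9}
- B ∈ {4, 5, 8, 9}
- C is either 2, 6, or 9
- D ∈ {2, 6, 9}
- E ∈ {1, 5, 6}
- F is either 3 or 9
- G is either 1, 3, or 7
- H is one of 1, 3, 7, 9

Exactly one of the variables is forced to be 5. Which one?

The 3 variables A, C, D are confined to {2, 6, 9}, which locks those values in; drop them from B, E, F, H.
F must be 3 (only option left). So G, H can't be 3.
The 2 variables G and H are confined to {1, 7}, which locks those values in; drop them from E.
So 5 goes to E.

E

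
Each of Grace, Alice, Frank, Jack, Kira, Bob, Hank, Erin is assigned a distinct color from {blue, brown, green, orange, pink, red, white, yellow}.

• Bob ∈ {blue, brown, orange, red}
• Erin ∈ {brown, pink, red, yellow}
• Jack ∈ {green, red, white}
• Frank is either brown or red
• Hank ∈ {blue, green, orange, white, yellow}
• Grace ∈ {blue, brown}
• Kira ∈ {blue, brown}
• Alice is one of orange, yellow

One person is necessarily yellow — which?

The 8 variables draw from only 8 values {blue, brown, green, orange, pink, red, white, yellow}, so each is used; only Erin can be pink, hence Erin = pink.
Grace and Kira between them cover only {blue, brown} — a naked pair. Remove those values from Frank, Bob, Hank.
That leaves Frank = red. Strike red from Jack, Bob.
Bob has just one choice, so Bob = orange. Remove orange from Alice, Hank.
So yellow goes to Alice.

Alice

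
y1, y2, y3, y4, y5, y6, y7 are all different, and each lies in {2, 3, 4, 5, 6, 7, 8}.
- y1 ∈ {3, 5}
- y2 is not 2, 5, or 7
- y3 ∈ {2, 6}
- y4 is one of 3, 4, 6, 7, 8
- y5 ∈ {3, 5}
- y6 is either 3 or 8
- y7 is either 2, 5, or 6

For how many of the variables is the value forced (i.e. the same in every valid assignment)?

3

The 7 variables together cover exactly {2, 3, 4, 5, 6, 7, 8} — 7 values for 7 variables — and 7 appears only in y4's list, so y4 = 7.
The 6 still-open variables together cover exactly {2, 3, 4, 5, 6, 8} — 6 values for 6 variables — and 4 appears only in y2's list, so y2 = 4.
The 5 still-open variables draw from only 5 values {2, 3, 5, 6, 8}, so each is used; only y6 can be 8, hence y6 = 8.
y1 and y5 share exactly the 2 values {3, 5}; by pigeonhole those values go to them, so strike 3, 5 from y7.
Determined: y2=4, y4=7, y6=8. The other variables each still have more than one consistent value. That makes 3.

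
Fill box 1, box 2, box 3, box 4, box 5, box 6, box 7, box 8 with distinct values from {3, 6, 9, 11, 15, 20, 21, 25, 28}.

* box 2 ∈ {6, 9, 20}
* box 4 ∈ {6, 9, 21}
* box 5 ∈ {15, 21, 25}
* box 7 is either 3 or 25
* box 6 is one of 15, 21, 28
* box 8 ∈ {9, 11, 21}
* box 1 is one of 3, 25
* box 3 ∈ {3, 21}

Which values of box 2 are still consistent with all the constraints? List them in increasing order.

6, 9, 20

box 1 and box 7 between them cover only {3, 25} — a naked pair. Remove those values from box 3, box 5.
box 3 has just one choice, so box 3 = 21. Remove 21 from box 4, box 5, box 6, box 8.
That leaves box 5 = 15. Remove 15 from box 6.
box 6 has just one choice, so box 6 = 28.
No further eliminations apply; box 2 can still be any of 6, 9, 20.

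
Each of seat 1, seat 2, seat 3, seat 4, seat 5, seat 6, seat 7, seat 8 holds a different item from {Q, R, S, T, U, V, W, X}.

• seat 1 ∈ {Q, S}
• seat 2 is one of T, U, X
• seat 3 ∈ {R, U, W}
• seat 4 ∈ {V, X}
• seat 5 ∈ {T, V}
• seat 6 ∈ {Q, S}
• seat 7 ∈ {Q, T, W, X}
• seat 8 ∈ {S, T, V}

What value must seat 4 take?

X

The 8 variables draw from only 8 values {Q, R, S, T, U, V, W, X}, so each is used; only seat 3 can be R, hence seat 3 = R.
Among the 7 still-open variables, U fits only seat 2 (and all 7 values in {Q, S, T, U, V, W, X} must be used), so seat 2 = U.
Among the 6 still-open variables, W fits only seat 7 (and all 6 values in {Q, S, T, V, W, X} must be used), so seat 7 = W.
Among the 5 still-open variables, X fits only seat 4 (and all 5 values in {Q, S, T, V, X} must be used), so seat 4 = X.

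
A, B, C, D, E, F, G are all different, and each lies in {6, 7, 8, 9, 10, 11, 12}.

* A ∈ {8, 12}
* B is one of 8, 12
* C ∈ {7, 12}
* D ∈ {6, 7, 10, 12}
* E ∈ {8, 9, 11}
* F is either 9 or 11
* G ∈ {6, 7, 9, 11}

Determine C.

The 7 variables together cover exactly {6, 7, 8, 9, 10, 11, 12} — 7 values for 7 variables — and 10 appears only in D's list, so D = 10.
The 6 still-open variables together cover exactly {6, 7, 8, 9, 11, 12} — 6 values for 6 variables — and 6 appears only in G's list, so G = 6.
The 5 still-open variables draw from only 5 values {7, 8, 9, 11, 12}, so each is used; only C can be 7, hence C = 7.

7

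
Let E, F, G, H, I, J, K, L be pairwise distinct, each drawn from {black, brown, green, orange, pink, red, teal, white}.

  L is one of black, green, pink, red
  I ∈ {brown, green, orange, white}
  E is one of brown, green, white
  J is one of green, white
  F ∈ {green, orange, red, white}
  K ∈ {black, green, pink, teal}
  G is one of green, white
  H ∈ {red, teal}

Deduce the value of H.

teal

G and J share exactly the 2 values {green, white}; by pigeonhole those values go to them, so strike green, white from E, F, I, K, L.
E's domain is down to {brown}, so E = brown. So I can't be brown.
That leaves I = orange. Remove orange from F.
F has just one choice, so F = red. Remove red from H, L.
So H = teal.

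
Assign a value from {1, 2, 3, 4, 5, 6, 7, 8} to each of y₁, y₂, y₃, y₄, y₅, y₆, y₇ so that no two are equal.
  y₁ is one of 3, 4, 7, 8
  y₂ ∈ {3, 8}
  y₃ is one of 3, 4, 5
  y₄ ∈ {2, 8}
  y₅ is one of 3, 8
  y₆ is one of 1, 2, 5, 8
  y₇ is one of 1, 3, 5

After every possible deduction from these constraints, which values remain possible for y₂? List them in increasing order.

3, 8

The 7 variables draw from only 7 values {1, 2, 3, 4, 5, 7, 8}, so each is used; only y₁ can be 7, hence y₁ = 7.
The 6 still-open variables draw from only 6 values {1, 2, 3, 4, 5, 8}, so each is used; only y₃ can be 4, hence y₃ = 4.
The 2 variables y₂ and y₅ are confined to {3, 8}, which locks those values in; drop them from y₄, y₆, y₇.
y₄ has just one choice, so y₄ = 2. Remove 2 from y₆.
No further eliminations apply; y₂ can still be any of 3, 8.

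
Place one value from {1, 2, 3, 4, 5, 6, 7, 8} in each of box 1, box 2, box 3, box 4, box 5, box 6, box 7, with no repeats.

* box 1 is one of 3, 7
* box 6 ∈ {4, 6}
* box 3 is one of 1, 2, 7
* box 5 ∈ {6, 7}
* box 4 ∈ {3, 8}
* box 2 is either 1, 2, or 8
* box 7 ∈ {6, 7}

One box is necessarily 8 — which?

box 4

The 7 variables draw from only 7 values {1, 2, 3, 4, 6, 7, 8}, so each is used; only box 6 can be 4, hence box 6 = 4.
box 5 and box 7 between them cover only {6, 7} — a naked pair. Remove those values from box 1, box 3.
box 1 must be 3 (only option left). Remove 3 from box 4.
So 8 goes to box 4.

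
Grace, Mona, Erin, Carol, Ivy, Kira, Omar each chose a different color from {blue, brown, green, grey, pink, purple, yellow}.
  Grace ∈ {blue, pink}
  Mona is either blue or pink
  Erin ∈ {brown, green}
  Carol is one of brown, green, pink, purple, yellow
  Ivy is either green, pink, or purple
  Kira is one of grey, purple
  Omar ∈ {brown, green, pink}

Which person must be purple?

Among the 7 variables, grey fits only Kira (and all 7 values in {blue, brown, green, grey, pink, purple, yellow} must be used), so Kira = grey.
The 6 still-open variables together cover exactly {blue, brown, green, pink, purple, yellow} — 6 values for 6 variables — and yellow appears only in Carol's list, so Carol = yellow.
The 5 still-open variables together cover exactly {blue, brown, green, pink, purple} — 5 values for 5 variables — and purple appears only in Ivy's list, so Ivy = purple.

Ivy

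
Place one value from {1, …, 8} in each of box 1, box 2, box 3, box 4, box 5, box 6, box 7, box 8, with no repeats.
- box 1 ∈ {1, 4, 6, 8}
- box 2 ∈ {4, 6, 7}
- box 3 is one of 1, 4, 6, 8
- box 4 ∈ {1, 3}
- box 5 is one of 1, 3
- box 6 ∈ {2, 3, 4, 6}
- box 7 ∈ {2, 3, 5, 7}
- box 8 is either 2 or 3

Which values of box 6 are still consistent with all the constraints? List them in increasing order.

4, 6

The 8 variables draw from only 8 values {1, 2, 3, 4, 5, 6, 7, 8}, so each is used; only box 7 can be 5, hence box 7 = 5.
The 7 still-open variables draw from only 7 values {1, 2, 3, 4, 6, 7, 8}, so each is used; only box 2 can be 7, hence box 2 = 7.
box 4 and box 5 between them cover only {1, 3} — a naked pair. Remove those values from box 1, box 3, box 6, box 8.
That leaves box 8 = 2. Strike 2 from box 6.
No further eliminations apply; box 6 can still be any of 4, 6.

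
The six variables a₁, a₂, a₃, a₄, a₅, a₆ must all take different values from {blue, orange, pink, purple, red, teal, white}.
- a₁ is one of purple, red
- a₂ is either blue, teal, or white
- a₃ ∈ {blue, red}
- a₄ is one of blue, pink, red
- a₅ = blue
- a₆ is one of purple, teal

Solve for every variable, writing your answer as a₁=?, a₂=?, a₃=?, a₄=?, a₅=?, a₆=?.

a₅ must be blue (only option left). So a₂, a₃, a₄ can't be blue.
a₃ must be red (only option left). Strike red from a₁, a₄.
a₄ must be pink (only option left).
a₁ must be purple (only option left). Strike purple from a₆.
a₆ has just one choice, so a₆ = teal. Eliminate teal elsewhere: a₂.
a₂'s domain is down to {white}, so a₂ = white.

a₁=purple, a₂=white, a₃=red, a₄=pink, a₅=blue, a₆=teal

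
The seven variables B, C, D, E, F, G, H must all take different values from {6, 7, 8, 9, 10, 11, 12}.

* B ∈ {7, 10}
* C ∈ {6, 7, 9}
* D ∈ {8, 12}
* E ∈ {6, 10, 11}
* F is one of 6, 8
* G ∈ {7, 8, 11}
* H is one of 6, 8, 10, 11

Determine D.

The 7 variables together cover exactly {6, 7, 8, 9, 10, 11, 12} — 7 values for 7 variables — and 9 appears only in C's list, so C = 9.
Among the 6 still-open variables, 12 fits only D (and all 6 values in {6, 7, 8, 10, 11, 12} must be used), so D = 12.

12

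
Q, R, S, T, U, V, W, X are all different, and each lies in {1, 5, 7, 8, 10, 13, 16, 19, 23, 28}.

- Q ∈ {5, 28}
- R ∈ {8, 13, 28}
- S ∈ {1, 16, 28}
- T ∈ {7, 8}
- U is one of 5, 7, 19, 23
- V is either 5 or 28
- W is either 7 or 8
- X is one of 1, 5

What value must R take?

The 2 variables Q and V are confined to {5, 28}, which locks those values in; drop them from R, S, U, X.
That leaves X = 1. Strike 1 from S.
S has just one choice, so S = 16.
T and W share exactly the 2 values {7, 8}; by pigeonhole those values go to them, so strike 7, 8 from R, U.
So R = 13.

13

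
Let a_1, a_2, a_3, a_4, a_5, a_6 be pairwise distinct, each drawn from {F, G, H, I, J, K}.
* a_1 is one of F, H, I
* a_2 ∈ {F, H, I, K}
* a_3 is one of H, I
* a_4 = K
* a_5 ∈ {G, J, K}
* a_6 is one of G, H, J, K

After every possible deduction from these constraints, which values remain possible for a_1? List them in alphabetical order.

F, H, I

a_4 has just one choice, so a_4 = K. So a_2, a_5, a_6 can't be K.
a_1, a_2, a_3 between them cover only {F, H, I} — a naked triple. Remove those values from a_6.
No further eliminations apply; a_1 can still be any of F, H, I.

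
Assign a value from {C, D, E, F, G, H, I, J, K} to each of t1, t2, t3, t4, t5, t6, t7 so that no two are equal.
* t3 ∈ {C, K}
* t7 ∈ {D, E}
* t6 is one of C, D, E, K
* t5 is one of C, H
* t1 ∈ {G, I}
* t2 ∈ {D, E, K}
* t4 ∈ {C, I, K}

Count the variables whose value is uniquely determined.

3

The 7 variables draw from only 7 values {C, D, E, G, H, I, K}, so each is used; only t1 can be G, hence t1 = G.
The 6 still-open variables draw from only 6 values {C, D, E, H, I, K}, so each is used; only t5 can be H, hence t5 = H.
Among the 5 still-open variables, I fits only t4 (and all 5 values in {C, D, E, I, K} must be used), so t4 = I.
Determined: t1=G, t4=I, t5=H. The other variables each still have more than one consistent value. That makes 3.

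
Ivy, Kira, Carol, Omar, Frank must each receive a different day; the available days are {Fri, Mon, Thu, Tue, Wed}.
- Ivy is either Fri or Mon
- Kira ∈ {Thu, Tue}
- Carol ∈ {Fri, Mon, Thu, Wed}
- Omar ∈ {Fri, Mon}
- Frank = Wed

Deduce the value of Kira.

Tue

Frank must be Wed (only option left). Remove Wed from Carol.
The 4 still-open variables together cover exactly {Fri, Mon, Thu, Tue} — 4 values for 4 variables — and Tue appears only in Kira's list, so Kira = Tue.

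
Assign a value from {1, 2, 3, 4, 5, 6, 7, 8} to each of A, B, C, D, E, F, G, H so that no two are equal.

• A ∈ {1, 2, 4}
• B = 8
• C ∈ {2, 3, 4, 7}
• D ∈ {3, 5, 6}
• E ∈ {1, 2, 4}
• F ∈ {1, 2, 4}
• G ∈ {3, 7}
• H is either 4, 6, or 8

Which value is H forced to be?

6

B must be 8 (only option left). Strike 8 from H.
Among the 7 still-open variables, 5 fits only D (and all 7 values in {1, 2, 3, 4, 5, 6, 7} must be used), so D = 5.
Among the 6 still-open variables, 6 fits only H (and all 6 values in {1, 2, 3, 4, 6, 7} must be used), so H = 6.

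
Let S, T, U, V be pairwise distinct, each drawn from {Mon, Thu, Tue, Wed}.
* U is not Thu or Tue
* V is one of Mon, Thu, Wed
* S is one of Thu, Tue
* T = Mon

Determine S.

T has just one choice, so T = Mon. Eliminate Mon elsewhere: U, V.
U's domain is down to {Wed}, so U = Wed. Remove Wed from V.
V's domain is down to {Thu}, so V = Thu. Remove Thu from S.
So S = Tue.

Tue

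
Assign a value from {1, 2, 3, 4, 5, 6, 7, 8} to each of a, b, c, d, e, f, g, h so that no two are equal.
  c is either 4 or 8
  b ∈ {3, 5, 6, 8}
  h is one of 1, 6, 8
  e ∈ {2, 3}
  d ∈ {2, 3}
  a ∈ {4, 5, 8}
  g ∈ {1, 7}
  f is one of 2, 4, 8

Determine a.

5

The 8 variables together cover exactly {1, 2, 3, 4, 5, 6, 7, 8} — 8 values for 8 variables — and 7 appears only in g's list, so g = 7.
Among the 7 still-open variables, 1 fits only h (and all 7 values in {1, 2, 3, 4, 5, 6, 8} must be used), so h = 1.
The 6 still-open variables draw from only 6 values {2, 3, 4, 5, 6, 8}, so each is used; only b can be 6, hence b = 6.
The 5 still-open variables together cover exactly {2, 3, 4, 5, 8} — 5 values for 5 variables — and 5 appears only in a's list, so a = 5.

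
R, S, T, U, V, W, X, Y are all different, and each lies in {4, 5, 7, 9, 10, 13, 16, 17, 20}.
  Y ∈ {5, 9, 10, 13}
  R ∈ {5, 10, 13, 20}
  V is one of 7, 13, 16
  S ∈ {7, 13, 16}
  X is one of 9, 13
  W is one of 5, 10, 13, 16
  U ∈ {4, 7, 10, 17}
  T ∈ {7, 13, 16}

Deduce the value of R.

20

S, T, V between them cover only {7, 13, 16} — a naked triple. Remove those values from R, U, W, X, Y.
X has just one choice, so X = 9. Strike 9 from Y.
W and Y between them cover only {5, 10} — a naked pair. Remove those values from R, U.
So R = 20.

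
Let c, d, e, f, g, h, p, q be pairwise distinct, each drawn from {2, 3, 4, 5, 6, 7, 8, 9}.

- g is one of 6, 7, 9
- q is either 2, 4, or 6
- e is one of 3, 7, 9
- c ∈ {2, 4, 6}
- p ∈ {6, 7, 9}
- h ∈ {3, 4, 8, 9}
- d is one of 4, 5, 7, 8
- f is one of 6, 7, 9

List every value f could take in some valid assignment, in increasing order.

6, 7, 9

The 8 variables together cover exactly {2, 3, 4, 5, 6, 7, 8, 9} — 8 values for 8 variables — and 5 appears only in d's list, so d = 5.
Among the 7 still-open variables, 8 fits only h (and all 7 values in {2, 3, 4, 6, 7, 8, 9} must be used), so h = 8.
Among the 6 still-open variables, 3 fits only e (and all 6 values in {2, 3, 4, 6, 7, 9} must be used), so e = 3.
The 3 variables f, g, p are confined to {6, 7, 9}, which locks those values in; drop them from c, q.
No further eliminations apply; f can still be any of 6, 7, 9.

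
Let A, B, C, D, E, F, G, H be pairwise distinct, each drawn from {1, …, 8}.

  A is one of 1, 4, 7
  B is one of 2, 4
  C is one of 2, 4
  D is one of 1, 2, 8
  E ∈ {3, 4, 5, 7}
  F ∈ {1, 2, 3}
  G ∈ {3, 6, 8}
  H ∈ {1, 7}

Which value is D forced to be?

The 8 variables draw from only 8 values {1, 2, 3, 4, 5, 6, 7, 8}, so each is used; only E can be 5, hence E = 5.
The 7 still-open variables together cover exactly {1, 2, 3, 4, 6, 7, 8} — 7 values for 7 variables — and 6 appears only in G's list, so G = 6.
The 6 still-open variables together cover exactly {1, 2, 3, 4, 7, 8} — 6 values for 6 variables — and 3 appears only in F's list, so F = 3.
Among the 5 still-open variables, 8 fits only D (and all 5 values in {1, 2, 4, 7, 8} must be used), so D = 8.

8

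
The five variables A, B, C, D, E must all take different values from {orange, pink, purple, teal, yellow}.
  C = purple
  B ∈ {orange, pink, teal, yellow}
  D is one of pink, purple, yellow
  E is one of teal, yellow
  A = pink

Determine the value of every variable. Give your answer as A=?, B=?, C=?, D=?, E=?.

A's domain is down to {pink}, so A = pink. Eliminate pink elsewhere: B, D.
That leaves C = purple. Strike purple from D.
D has just one choice, so D = yellow. Remove yellow from B, E.
E must be teal (only option left). Eliminate teal elsewhere: B.
B must be orange (only option left).

A=pink, B=orange, C=purple, D=yellow, E=teal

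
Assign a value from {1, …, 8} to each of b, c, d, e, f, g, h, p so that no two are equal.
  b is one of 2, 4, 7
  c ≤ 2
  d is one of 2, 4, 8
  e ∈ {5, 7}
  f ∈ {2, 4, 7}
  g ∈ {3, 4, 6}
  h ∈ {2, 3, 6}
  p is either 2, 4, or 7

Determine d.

8

The 8 variables together cover exactly {1, 2, 3, 4, 5, 6, 7, 8} — 8 values for 8 variables — and 1 appears only in c's list, so c = 1.
The 7 still-open variables draw from only 7 values {2, 3, 4, 5, 6, 7, 8}, so each is used; only e can be 5, hence e = 5.
The 6 still-open variables draw from only 6 values {2, 3, 4, 6, 7, 8}, so each is used; only d can be 8, hence d = 8.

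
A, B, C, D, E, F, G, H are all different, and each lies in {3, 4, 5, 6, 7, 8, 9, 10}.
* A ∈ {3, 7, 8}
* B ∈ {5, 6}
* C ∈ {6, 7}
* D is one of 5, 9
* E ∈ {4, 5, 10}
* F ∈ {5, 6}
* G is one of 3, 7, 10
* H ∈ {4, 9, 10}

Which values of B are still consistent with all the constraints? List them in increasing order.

5, 6

The 8 variables draw from only 8 values {3, 4, 5, 6, 7, 8, 9, 10}, so each is used; only A can be 8, hence A = 8.
The 7 still-open variables together cover exactly {3, 4, 5, 6, 7, 9, 10} — 7 values for 7 variables — and 3 appears only in G's list, so G = 3.
The 6 still-open variables together cover exactly {4, 5, 6, 7, 9, 10} — 6 values for 6 variables — and 7 appears only in C's list, so C = 7.
B and F between them cover only {5, 6} — a naked pair. Remove those values from D, E.
D has just one choice, so D = 9. Strike 9 from H.
No further eliminations apply; B can still be any of 5, 6.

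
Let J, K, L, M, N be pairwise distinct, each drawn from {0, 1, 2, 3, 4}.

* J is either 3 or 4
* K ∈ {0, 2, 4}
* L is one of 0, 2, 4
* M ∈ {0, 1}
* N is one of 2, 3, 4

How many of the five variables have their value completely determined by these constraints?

1

Among the 5 variables, 1 fits only M (and all 5 values in {0, 1, 2, 3, 4} must be used), so M = 1.
Determined: M=1. The other variables each still have more than one consistent value. That makes 1.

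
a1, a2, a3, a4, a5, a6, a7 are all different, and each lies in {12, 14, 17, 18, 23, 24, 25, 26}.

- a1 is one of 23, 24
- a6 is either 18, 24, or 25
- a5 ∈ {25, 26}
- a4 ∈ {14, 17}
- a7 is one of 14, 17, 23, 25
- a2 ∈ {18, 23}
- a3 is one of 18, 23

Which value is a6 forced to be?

Among the 7 variables, 26 fits only a5 (and all 7 values in {14, 17, 18, 23, 24, 25, 26} must be used), so a5 = 26.
The 2 variables a2 and a3 are confined to {18, 23}, which locks those values in; drop them from a1, a6, a7.
That leaves a1 = 24. Remove 24 from a6.
So a6 = 25.

25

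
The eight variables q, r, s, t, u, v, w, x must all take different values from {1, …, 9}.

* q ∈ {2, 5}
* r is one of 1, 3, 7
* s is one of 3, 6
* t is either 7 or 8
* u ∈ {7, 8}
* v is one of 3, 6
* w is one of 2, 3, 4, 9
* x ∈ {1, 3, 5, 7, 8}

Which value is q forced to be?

2

The 2 variables s and v are confined to {3, 6}, which locks those values in; drop them from r, w, x.
t and u share exactly the 2 values {7, 8}; by pigeonhole those values go to them, so strike 7, 8 from r, x.
That leaves r = 1. Remove 1 from x.
x has just one choice, so x = 5. Strike 5 from q.
So q = 2.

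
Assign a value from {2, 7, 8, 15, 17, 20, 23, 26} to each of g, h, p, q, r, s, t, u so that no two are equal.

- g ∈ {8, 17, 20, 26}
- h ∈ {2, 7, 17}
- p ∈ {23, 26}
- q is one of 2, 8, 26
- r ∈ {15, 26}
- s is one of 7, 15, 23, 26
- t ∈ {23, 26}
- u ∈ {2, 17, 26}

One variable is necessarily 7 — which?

s

The 8 variables together cover exactly {2, 7, 8, 15, 17, 20, 23, 26} — 8 values for 8 variables — and 20 appears only in g's list, so g = 20.
Among the 7 still-open variables, 8 fits only q (and all 7 values in {2, 7, 8, 15, 17, 23, 26} must be used), so q = 8.
p and t share exactly the 2 values {23, 26}; by pigeonhole those values go to them, so strike 23, 26 from r, s, u.
r's domain is down to {15}, so r = 15. Remove 15 from s.
So 7 goes to s.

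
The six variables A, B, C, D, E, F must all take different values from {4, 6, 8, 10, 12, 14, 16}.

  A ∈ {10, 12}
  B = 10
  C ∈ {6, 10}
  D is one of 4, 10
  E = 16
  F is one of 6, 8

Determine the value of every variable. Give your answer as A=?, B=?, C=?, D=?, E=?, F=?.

A=12, B=10, C=6, D=4, E=16, F=8

B's domain is down to {10}, so B = 10. Remove 10 from A, C, D.
C must be 6 (only option left). Strike 6 from F.
D has just one choice, so D = 4.
E's domain is down to {16}, so E = 16.
F's domain is down to {8}, so F = 8.
A has just one choice, so A = 12.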